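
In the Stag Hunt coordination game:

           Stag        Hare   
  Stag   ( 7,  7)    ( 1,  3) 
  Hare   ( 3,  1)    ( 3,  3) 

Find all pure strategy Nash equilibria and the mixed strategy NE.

Pure NE: (Stag, Stag) and (Hare, Hare); Mixed NE: p = 0.3333, q = 0.3333

Work:
Check pure NE:
(Stag, Stag): (7, 7) - no unilateral deviation beneficial
(Hare, Hare): (3, 3) - no unilateral deviation beneficial
Mixed NE: P1 plays Stag with p = 0.3333, P2 plays Stag with q = 0.3333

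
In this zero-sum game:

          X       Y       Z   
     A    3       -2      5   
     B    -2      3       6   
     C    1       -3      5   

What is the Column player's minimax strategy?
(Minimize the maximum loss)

Column should play X or Y (all achieve the minimum), value = 3

Work:
Column player minimizes Row's maximum payoff:
Column X: max payoff to Row = 3
Column Y: max payoff to Row = 3
Column Z: max payoff to Row = 6
Minimum is 3, achieved by columns X, Y (tied).
Each of X or Y is a minimax strategy.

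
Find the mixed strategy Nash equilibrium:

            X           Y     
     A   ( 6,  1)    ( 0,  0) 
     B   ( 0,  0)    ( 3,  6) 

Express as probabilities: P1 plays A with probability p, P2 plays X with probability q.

p = 0.8571, q = 0.3333

Work:
Find probabilities that make opponent indifferent:
P2 chooses q to make P1 indifferent between A and B
P1 chooses p to make P2 indifferent between X and Y
Mixed NE: P1 plays (A: 0.8571, B: 0.1429), P2 plays (X: 0.3333, Y: 0.6667)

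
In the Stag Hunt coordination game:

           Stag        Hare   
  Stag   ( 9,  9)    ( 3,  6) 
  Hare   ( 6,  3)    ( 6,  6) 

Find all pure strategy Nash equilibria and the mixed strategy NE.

Pure NE: (Stag, Stag) and (Hare, Hare); Mixed NE: p = 0.5, q = 0.5

Work:
Check pure NE:
(Stag, Stag): (9, 9) - no unilateral deviation beneficial
(Hare, Hare): (6, 6) - no unilateral deviation beneficial
Mixed NE: P1 plays Stag with p = 0.5, P2 plays Stag with q = 0.5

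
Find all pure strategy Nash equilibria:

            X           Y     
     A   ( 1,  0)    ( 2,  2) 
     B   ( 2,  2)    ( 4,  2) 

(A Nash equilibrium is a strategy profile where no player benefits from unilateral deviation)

Nash equilibrium: (B, X), (B, Y)

Work:
Best responses:
  P1 vs X: payoffs [1, 2] → best response B (payoff 2)
  P1 vs Y: payoffs [2, 4] → best response B (payoff 4)
  P2 vs A: payoffs [0, 2] → best response Y (payoff 2)
  P2 vs B: payoffs [2, 2] → best response X/Y (payoff 2)
Mutual best responses: (B,X), (B,Y) → Nash equilibria.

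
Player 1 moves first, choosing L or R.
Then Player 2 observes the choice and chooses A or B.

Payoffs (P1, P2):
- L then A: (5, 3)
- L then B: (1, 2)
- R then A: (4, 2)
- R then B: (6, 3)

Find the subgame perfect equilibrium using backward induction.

P1 plays R, P2 plays A after L and B after R; Payoff (6, 3)

Work:
Backward induction:
After L: P2 chooses A → P1 gets 5
After R: P2 chooses B → P1 gets 6
P1 chooses R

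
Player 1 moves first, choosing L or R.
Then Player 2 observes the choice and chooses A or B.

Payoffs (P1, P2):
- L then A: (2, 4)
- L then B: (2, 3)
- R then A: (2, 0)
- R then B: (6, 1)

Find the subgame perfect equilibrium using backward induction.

P1 plays R, P2 plays A after L and B after R; Payoff (6, 1)

Work:
Backward induction:
After L: P2 chooses A → P1 gets 2
After R: P2 chooses B → P1 gets 6
P1 chooses R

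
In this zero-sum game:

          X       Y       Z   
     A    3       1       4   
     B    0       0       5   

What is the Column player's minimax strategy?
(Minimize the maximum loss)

Column should play Y, value = 1

Work:
Column player minimizes Row's maximum payoff:
Column X: max payoff to Row = 3
Column Y: max payoff to Row = 1
Column Z: max payoff to Row = 5
Minimum is 1, achieved by column Y.
Minimax strategy: Y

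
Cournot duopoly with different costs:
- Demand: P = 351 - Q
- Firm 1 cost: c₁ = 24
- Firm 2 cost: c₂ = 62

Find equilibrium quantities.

q₁* = 121.67, q₂* = 83.67

Work:
Reaction: q₁ = (351 - 24 - q₂)/2
Reaction: q₂ = (351 - 62 - q₁)/2
Solve simultaneously:
q₁* = (351 - 2×24 + 62)/3 = 121.67
q₂* = (351 - 2×62 + 24)/3 = 83.67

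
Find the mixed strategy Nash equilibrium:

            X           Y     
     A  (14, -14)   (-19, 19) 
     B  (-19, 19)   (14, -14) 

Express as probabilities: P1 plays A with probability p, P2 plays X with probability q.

p = 0.5, q = 0.5

Work:
Find probabilities that make opponent indifferent:
P2 chooses q to make P1 indifferent between A and B
P1 chooses p to make P2 indifferent between X and Y
Mixed NE: P1 plays (A: 0.5, B: 0.5), P2 plays (X: 0.5, Y: 0.5)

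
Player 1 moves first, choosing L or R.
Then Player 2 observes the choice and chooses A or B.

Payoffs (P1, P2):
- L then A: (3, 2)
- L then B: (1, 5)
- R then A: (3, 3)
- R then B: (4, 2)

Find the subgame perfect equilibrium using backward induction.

P1 plays R, P2 plays B after L and A after R; Payoff (3, 3)

Work:
Backward induction:
After L: P2 chooses B → P1 gets 1
After R: P2 chooses A → P1 gets 3
P1 chooses R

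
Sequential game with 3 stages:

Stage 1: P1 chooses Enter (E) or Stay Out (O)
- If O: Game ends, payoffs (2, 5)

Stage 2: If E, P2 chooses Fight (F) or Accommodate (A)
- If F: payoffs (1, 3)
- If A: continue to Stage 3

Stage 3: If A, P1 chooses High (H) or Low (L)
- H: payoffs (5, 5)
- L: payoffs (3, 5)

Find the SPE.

SPE: (E, A, H); Outcome (5, 5)

Work:
Stage 3: P1 chooses H (5 vs 3)
Stage 2: P2: F->3, A->5 (anticipating H). Choose A
Stage 1: P1: O->2, E->5 (anticipating A, H). Choose E
SPE path: E -> A -> H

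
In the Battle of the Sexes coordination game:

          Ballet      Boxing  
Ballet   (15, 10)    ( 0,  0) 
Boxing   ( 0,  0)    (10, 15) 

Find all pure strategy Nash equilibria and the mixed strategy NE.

Pure NE: (Ballet, Ballet) and (Boxing, Boxing); Mixed NE: p = 0.6, q = 0.4

Work:
Check pure NE:
(Ballet, Ballet): (15, 10) - no unilateral deviation beneficial
(Boxing, Boxing): (10, 15) - no unilateral deviation beneficial
Mixed NE: P1 plays Ballet with p = 0.6, P2 plays Ballet with q = 0.4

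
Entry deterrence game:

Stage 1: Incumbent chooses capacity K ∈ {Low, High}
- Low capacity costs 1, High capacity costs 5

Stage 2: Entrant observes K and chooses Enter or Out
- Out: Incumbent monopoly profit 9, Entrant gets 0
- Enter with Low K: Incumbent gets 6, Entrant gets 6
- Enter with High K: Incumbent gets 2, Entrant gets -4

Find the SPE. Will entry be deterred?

SPE: (Low, Enter|Low, Out|High); Entry not deterred. Incumbent net profit = 5, Entrant gets 6

Work:
After Low K: Entrant enters (6 > 0)
After High K: Entrant stays out (-4 < 0)
Incumbent: Low → 6−1=5, High → 9−5=4
Incumbent chooses Low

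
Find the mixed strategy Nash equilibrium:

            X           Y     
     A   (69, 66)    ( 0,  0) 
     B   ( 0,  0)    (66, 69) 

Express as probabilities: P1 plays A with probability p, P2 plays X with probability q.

p = 0.5111, q = 0.4889

Work:
Find probabilities that make opponent indifferent:
P2 chooses q to make P1 indifferent between A and B
P1 chooses p to make P2 indifferent between X and Y
Mixed NE: P1 plays (A: 0.5111, B: 0.4889), P2 plays (X: 0.4889, Y: 0.5111)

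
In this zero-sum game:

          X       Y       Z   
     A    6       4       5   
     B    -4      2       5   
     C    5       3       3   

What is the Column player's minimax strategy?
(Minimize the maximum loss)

Column should play Y, value = 4

Work:
Column player minimizes Row's maximum payoff:
Column X: max payoff to Row = 6
Column Y: max payoff to Row = 4
Column Z: max payoff to Row = 5
Minimum is 4, achieved by column Y.
Minimax strategy: Y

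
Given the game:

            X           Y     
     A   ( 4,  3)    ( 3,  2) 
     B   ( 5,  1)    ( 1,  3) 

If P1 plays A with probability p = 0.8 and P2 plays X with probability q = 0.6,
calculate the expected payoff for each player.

E[P1] = 3.56, E[P2] = 2.44

Work:
E[P1] = p·q·π₁(A,X) + p·(1-q)·π₁(A,Y) + (1-p)·q·π₁(B,X) + (1-p)·(1-q)·π₁(B,Y)
= 0.8·0.6·4 + 0.8·0.4·3 + 0.2·0.6·5 + 0.2·0.4·1
= 3.56

E[P2] = 2.44 (similar calculation)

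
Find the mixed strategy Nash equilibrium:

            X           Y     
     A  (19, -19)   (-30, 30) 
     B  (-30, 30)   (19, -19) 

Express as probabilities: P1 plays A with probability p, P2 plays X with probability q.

p = 0.5, q = 0.5

Work:
Find probabilities that make opponent indifferent:
P2 chooses q to make P1 indifferent between A and B
P1 chooses p to make P2 indifferent between X and Y
Mixed NE: P1 plays (A: 0.5, B: 0.5), P2 plays (X: 0.5, Y: 0.5)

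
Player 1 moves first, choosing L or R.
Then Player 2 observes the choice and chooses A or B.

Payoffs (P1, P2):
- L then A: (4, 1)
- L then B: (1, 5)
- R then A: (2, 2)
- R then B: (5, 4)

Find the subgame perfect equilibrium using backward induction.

P1 plays R, P2 plays B after L and B after R; Payoff (5, 4)

Work:
Backward induction:
After L: P2 chooses B → P1 gets 1
After R: P2 chooses B → P1 gets 5
P1 chooses R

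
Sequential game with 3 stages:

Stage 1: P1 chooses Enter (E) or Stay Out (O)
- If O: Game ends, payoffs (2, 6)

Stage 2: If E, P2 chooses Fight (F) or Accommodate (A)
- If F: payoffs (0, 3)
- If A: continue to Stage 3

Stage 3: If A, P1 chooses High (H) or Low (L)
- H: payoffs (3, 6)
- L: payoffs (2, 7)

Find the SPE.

SPE: (E, A, H); Outcome (3, 6)

Work:
Stage 3: P1 chooses H (3 vs 2)
Stage 2: P2: F->3, A->6 (anticipating H). Choose A
Stage 1: P1: O->2, E->3 (anticipating A, H). Choose E
SPE path: E -> A -> H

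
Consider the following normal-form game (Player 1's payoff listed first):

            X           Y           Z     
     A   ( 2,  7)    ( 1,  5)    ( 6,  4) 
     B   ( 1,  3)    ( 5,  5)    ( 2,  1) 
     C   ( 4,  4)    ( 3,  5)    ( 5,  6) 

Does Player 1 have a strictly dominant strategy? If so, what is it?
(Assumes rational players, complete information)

No strictly dominant strategy exists for Player 1

Work:
A strategy strictly dominates another if it gives a strictly higher payoff against every opponent action. Compare each pair of P1's strategies column-by-column:
  A vs B: [2 vs 1, 1 vs 5, 6 vs 2] → A does not strictly dominate B (column Y: 1 ≤ 5)
  A vs C: [2 vs 4, 1 vs 3, 6 vs 5] → A does not strictly dominate C (column X: 2 ≤ 4)
  B vs A: [1 vs 2, 5 vs 1, 2 vs 6] → B does not strictly dominate A (column X: 1 ≤ 2)
  B vs C: [1 vs 4, 5 vs 3, 2 vs 5] → B does not strictly dominate C (column X: 1 ≤ 4)
  C vs A: [4 vs 2, 3 vs 1, 5 vs 6] → C does not strictly dominate A (column Z: 5 ≤ 6)
  C vs B: [4 vs 1, 3 vs 5, 5 vs 2] → C does not strictly dominate B (column Y: 3 ≤ 5)
No single strategy strictly dominates all others → no strictly dominant strategy.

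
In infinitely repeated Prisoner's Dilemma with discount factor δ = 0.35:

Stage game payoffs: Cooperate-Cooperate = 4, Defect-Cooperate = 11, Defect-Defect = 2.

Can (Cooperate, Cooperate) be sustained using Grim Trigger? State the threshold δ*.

δ* = 0.7778; since δ = 0.35 < 0.7778, cooperation cannot be sustained

Work:
For Grim Trigger:
Cooperate forever: 4/(1-δ)
Defect then punished: 11 + 2·δ/(1-δ)
Need: 4/(1-δ) ≥ 11 + 2·δ/(1-δ)
Solving: δ ≥ (T-R)/(T-P) = (11-4)/(11-2) = 0.7778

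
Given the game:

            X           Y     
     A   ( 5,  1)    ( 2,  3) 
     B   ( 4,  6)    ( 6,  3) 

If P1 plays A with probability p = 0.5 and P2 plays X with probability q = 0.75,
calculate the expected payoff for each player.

E[P1] = 4.375, E[P2] = 3.375

Work:
E[P1] = p·q·π₁(A,X) + p·(1-q)·π₁(A,Y) + (1-p)·q·π₁(B,X) + (1-p)·(1-q)·π₁(B,Y)
= 0.5·0.75·5 + 0.5·0.25·2 + 0.5·0.75·4 + 0.5·0.25·6
= 4.375

E[P2] = 3.375 (similar calculation)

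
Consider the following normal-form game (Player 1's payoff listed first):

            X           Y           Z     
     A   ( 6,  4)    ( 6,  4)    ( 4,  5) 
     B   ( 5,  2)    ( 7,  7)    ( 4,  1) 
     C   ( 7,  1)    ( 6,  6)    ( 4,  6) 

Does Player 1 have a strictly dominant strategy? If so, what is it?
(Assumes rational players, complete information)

No strictly dominant strategy exists for Player 1

Work:
A strategy strictly dominates another if it gives a strictly higher payoff against every opponent action. Compare each pair of P1's strategies column-by-column:
  A vs B: [6 vs 5, 6 vs 7, 4 vs 4] → A does not strictly dominate B (column Y: 6 ≤ 7)
  A vs C: [6 vs 7, 6 vs 6, 4 vs 4] → A does not strictly dominate C (column X: 6 ≤ 7)
  B vs A: [5 vs 6, 7 vs 6, 4 vs 4] → B does not strictly dominate A (column X: 5 ≤ 6)
  B vs C: [5 vs 7, 7 vs 6, 4 vs 4] → B does not strictly dominate C (column X: 5 ≤ 7)
  C vs A: [7 vs 6, 6 vs 6, 4 vs 4] → C does not strictly dominate A (column Y: 6 ≤ 6)
  C vs B: [7 vs 5, 6 vs 7, 4 vs 4] → C does not strictly dominate B (column Y: 6 ≤ 7)
No single strategy strictly dominates all others → no strictly dominant strategy.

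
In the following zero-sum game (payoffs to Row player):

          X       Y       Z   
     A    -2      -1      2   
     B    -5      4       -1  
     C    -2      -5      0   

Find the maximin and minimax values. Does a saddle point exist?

Maximin = -2, Minimax = -2, Saddle: True

Work:
Row minimums: [-2, -5, -5] → maximin = -2
Column maximums: [-2, 4, 2] → minimax = -2
Saddle point exists! Game value = -2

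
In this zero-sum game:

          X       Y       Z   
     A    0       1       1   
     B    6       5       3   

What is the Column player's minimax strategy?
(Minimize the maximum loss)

Column should play Z, value = 3

Work:
Column player minimizes Row's maximum payoff:
Column X: max payoff to Row = 6
Column Y: max payoff to Row = 5
Column Z: max payoff to Row = 3
Minimum is 3, achieved by column Z.
Minimax strategy: Z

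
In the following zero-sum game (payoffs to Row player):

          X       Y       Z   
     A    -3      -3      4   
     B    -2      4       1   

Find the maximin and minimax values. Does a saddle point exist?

Maximin = -2, Minimax = -2, Saddle: True

Work:
Row minimums: [-3, -2] → maximin = -2
Column maximums: [-2, 4, 4] → minimax = -2
Saddle point exists! Game value = -2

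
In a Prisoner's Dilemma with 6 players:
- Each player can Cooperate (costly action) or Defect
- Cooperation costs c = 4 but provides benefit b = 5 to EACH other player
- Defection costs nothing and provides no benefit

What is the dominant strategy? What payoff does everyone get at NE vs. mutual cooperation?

Dominant: Defect; NE payoff = 0; Coop payoff = 21

Work:
Defect dominates (saves cost c = 4, benefit to others is external)
NE: All defect → everyone gets 0
If all cooperate: each receives (5)×5 - 4 = 21
Social dilemma: 21 > 0 but NE gives 0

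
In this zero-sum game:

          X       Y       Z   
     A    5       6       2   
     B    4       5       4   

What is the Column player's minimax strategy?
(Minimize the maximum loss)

Column should play Z, value = 4

Work:
Column player minimizes Row's maximum payoff:
Column X: max payoff to Row = 5
Column Y: max payoff to Row = 6
Column Z: max payoff to Row = 4
Minimum is 4, achieved by column Z.
Minimax strategy: Z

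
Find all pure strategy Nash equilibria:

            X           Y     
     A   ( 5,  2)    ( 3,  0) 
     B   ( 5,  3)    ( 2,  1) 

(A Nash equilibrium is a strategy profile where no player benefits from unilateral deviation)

Nash equilibrium: (A, X), (B, X)

Work:
Best responses:
  P1 vs X: payoffs [5, 5] → best response A/B (payoff 5)
  P1 vs Y: payoffs [3, 2] → best response A (payoff 3)
  P2 vs A: payoffs [2, 0] → best response X (payoff 2)
  P2 vs B: payoffs [3, 1] → best response X (payoff 3)
Mutual best responses: (A,X), (B,X) → Nash equilibria.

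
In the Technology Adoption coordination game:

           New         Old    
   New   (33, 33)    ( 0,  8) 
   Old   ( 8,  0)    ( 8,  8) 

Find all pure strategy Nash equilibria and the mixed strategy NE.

Pure NE: (New, New) and (Old, Old); Mixed NE: p = 0.2424, q = 0.2424

Work:
Check pure NE:
(New, New): (33, 33) - no unilateral deviation beneficial
(Old, Old): (8, 8) - no unilateral deviation beneficial
Mixed NE: P1 plays New with p = 0.2424, P2 plays New with q = 0.2424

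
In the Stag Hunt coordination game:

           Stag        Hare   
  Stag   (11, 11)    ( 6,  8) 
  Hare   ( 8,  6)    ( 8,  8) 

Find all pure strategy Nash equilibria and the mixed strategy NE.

Pure NE: (Stag, Stag) and (Hare, Hare); Mixed NE: p = 0.4, q = 0.4

Work:
Check pure NE:
(Stag, Stag): (11, 11) - no unilateral deviation beneficial
(Hare, Hare): (8, 8) - no unilateral deviation beneficial
Mixed NE: P1 plays Stag with p = 0.4, P2 plays Stag with q = 0.4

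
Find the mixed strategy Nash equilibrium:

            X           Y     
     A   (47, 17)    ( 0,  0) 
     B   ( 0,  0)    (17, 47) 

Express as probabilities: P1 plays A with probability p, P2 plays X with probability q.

p = 0.7344, q = 0.2656

Work:
Find probabilities that make opponent indifferent:
P2 chooses q to make P1 indifferent between A and B
P1 chooses p to make P2 indifferent between X and Y
Mixed NE: P1 plays (A: 0.7344, B: 0.2656), P2 plays (X: 0.2656, Y: 0.7344)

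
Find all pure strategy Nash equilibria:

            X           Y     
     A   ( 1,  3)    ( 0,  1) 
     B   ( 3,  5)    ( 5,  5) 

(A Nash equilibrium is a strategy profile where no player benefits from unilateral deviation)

Nash equilibrium: (B, X), (B, Y)

Work:
Best responses:
  P1 vs X: payoffs [1, 3] → best response B (payoff 3)
  P1 vs Y: payoffs [0, 5] → best response B (payoff 5)
  P2 vs A: payoffs [3, 1] → best response X (payoff 3)
  P2 vs B: payoffs [5, 5] → best response X/Y (payoff 5)
Mutual best responses: (B,X), (B,Y) → Nash equilibria.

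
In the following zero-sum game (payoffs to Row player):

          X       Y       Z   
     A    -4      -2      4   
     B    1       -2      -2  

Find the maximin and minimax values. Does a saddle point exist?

Maximin = -2, Minimax = -2, Saddle: True

Work:
Row minimums: [-4, -2] → maximin = -2
Column maximums: [1, -2, 4] → minimax = -2
Saddle point exists! Game value = -2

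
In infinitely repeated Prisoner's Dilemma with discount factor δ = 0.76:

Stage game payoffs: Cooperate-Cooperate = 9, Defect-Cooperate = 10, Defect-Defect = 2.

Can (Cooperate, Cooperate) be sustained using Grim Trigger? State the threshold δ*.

δ* = 0.125; since δ = 0.76 ≥ 0.125, cooperation can be sustained

Work:
For Grim Trigger:
Cooperate forever: 9/(1-δ)
Defect then punished: 10 + 2·δ/(1-δ)
Need: 9/(1-δ) ≥ 10 + 2·δ/(1-δ)
Solving: δ ≥ (T-R)/(T-P) = (10-9)/(10-2) = 0.125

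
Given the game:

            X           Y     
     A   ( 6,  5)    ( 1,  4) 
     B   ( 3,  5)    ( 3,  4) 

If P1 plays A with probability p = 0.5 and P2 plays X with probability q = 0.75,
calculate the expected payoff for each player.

E[P1] = 3.875, E[P2] = 4.75

Work:
E[P1] = p·q·π₁(A,X) + p·(1-q)·π₁(A,Y) + (1-p)·q·π₁(B,X) + (1-p)·(1-q)·π₁(B,Y)
= 0.5·0.75·6 + 0.5·0.25·1 + 0.5·0.75·3 + 0.5·0.25·3
= 3.875

E[P2] = 4.75 (similar calculation)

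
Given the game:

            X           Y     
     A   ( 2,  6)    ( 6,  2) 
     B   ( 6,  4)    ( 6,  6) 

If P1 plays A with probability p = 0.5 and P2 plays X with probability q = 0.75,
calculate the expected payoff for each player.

E[P1] = 4.5, E[P2] = 4.75

Work:
E[P1] = p·q·π₁(A,X) + p·(1-q)·π₁(A,Y) + (1-p)·q·π₁(B,X) + (1-p)·(1-q)·π₁(B,Y)
= 0.5·0.75·2 + 0.5·0.25·6 + 0.5·0.75·6 + 0.5·0.25·6
= 4.5

E[P2] = 4.75 (similar calculation)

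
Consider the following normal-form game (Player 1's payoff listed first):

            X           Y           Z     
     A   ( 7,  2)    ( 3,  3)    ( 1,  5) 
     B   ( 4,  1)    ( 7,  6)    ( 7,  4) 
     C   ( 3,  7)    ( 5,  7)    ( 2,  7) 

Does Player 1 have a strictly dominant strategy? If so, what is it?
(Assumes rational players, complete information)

No strictly dominant strategy exists for Player 1

Work:
A strategy strictly dominates another if it gives a strictly higher payoff against every opponent action. Compare each pair of P1's strategies column-by-column:
  A vs B: [7 vs 4, 3 vs 7, 1 vs 7] → A does not strictly dominate B (column Y: 3 ≤ 7)
  A vs C: [7 vs 3, 3 vs 5, 1 vs 2] → A does not strictly dominate C (column Y: 3 ≤ 5)
  B vs A: [4 vs 7, 7 vs 3, 7 vs 1] → B does not strictly dominate A (column X: 4 ≤ 7)
  B vs C: [4 vs 3, 7 vs 5, 7 vs 2] → B strictly dominates C
  C vs A: [3 vs 7, 5 vs 3, 2 vs 1] → C does not strictly dominate A (column X: 3 ≤ 7)
  C vs B: [3 vs 4, 5 vs 7, 2 vs 7] → C does not strictly dominate B (column X: 3 ≤ 4)
No single strategy strictly dominates all others → no strictly dominant strategy.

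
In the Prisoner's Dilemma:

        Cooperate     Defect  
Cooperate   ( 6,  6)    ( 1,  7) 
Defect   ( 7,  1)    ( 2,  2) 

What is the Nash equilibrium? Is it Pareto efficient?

(Defect, Defect) is NE; not Pareto efficient

Work:
Defect dominates Cooperate for both players:
If P2 cooperates: Defect (7) > Cooperate (6)
If P2 defects: Defect (2) > Cooperate (1)
NE: (Defect, Defect) with payoff (2, 2)
But (Cooperate, Cooperate) = (6, 6) Pareto dominates (2, 2)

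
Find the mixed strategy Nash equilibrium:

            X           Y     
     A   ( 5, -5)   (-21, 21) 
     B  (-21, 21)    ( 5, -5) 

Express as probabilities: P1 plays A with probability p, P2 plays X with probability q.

p = 0.5, q = 0.5

Work:
Find probabilities that make opponent indifferent:
P2 chooses q to make P1 indifferent between A and B
P1 chooses p to make P2 indifferent between X and Y
Mixed NE: P1 plays (A: 0.5, B: 0.5), P2 plays (X: 0.5, Y: 0.5)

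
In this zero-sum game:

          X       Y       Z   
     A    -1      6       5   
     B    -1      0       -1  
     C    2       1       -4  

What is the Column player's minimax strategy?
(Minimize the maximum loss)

Column should play X, value = 2

Work:
Column player minimizes Row's maximum payoff:
Column X: max payoff to Row = 2
Column Y: max payoff to Row = 6
Column Z: max payoff to Row = 5
Minimum is 2, achieved by column X.
Minimax strategy: X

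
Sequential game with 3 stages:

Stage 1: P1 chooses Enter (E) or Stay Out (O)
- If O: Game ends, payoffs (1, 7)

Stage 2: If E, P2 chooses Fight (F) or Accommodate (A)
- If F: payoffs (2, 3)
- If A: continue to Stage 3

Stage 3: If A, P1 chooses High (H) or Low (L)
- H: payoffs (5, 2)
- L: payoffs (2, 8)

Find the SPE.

SPE: (E, F, H); Outcome (2, 3)

Work:
Stage 3: P1 chooses H (5 vs 2)
Stage 2: P2: F->3, A->2 (anticipating H). Choose F
Stage 1: P1: O->1, E->2 (anticipating F, H). Choose E
SPE path: E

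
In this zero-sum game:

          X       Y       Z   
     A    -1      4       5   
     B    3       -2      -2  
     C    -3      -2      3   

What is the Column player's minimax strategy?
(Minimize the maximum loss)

Column should play X, value = 3

Work:
Column player minimizes Row's maximum payoff:
Column X: max payoff to Row = 3
Column Y: max payoff to Row = 4
Column Z: max payoff to Row = 5
Minimum is 3, achieved by column X.
Minimax strategy: X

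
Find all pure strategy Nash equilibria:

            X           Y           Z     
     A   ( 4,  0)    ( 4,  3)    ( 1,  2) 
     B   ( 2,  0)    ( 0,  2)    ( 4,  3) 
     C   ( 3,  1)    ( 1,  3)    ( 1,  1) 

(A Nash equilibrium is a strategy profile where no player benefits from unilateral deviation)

Nash equilibrium: (A, Y), (B, Z)

Work:
Best responses:
  P1 vs X: payoffs [4, 2, 3] → best response A (payoff 4)
  P1 vs Y: payoffs [4, 0, 1] → best response A (payoff 4)
  P1 vs Z: payoffs [1, 4, 1] → best response B (payoff 4)
  P2 vs A: payoffs [0, 3, 2] → best response Y (payoff 3)
  P2 vs B: payoffs [0, 2, 3] → best response Z (payoff 3)
  P2 vs C: payoffs [1, 3, 1] → best response Y (payoff 3)
Mutual best responses: (A,Y), (B,Z) → Nash equilibria.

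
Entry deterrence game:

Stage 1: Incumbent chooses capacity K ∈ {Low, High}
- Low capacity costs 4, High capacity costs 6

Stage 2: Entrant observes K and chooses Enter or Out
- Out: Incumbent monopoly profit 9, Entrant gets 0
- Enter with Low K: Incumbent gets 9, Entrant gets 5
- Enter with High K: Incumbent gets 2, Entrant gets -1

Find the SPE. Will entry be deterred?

SPE: (Low, Enter|Low, Out|High); Entry not deterred. Incumbent net profit = 5, Entrant gets 5

Work:
After Low K: Entrant enters (5 > 0)
After High K: Entrant stays out (-1 < 0)
Incumbent: Low → 9−4=5, High → 9−6=3
Incumbent chooses Low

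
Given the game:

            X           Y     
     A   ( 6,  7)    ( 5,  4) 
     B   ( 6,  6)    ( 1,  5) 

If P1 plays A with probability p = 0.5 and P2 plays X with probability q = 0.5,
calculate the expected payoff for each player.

E[P1] = 4.5, E[P2] = 5.5

Work:
E[P1] = p·q·π₁(A,X) + p·(1-q)·π₁(A,Y) + (1-p)·q·π₁(B,X) + (1-p)·(1-q)·π₁(B,Y)
= 0.5·0.5·6 + 0.5·0.5·5 + 0.5·0.5·6 + 0.5·0.5·1
= 4.5

E[P2] = 5.5 (similar calculation)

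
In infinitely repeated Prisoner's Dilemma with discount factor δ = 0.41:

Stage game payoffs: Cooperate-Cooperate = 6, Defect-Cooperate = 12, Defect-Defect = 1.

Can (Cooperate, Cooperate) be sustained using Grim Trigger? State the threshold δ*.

δ* = 0.5455; since δ = 0.41 < 0.5455, cooperation cannot be sustained

Work:
For Grim Trigger:
Cooperate forever: 6/(1-δ)
Defect then punished: 12 + 1·δ/(1-δ)
Need: 6/(1-δ) ≥ 12 + 1·δ/(1-δ)
Solving: δ ≥ (T-R)/(T-P) = (12-6)/(12-1) = 0.5455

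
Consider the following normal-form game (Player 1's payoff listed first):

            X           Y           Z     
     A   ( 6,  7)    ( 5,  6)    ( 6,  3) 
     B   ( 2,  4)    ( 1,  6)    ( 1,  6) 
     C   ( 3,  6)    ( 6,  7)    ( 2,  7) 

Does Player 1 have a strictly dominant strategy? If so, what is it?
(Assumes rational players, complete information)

No strictly dominant strategy exists for Player 1

Work:
A strategy strictly dominates another if it gives a strictly higher payoff against every opponent action. Compare each pair of P1's strategies column-by-column:
  A vs B: [6 vs 2, 5 vs 1, 6 vs 1] → A strictly dominates B
  A vs C: [6 vs 3, 5 vs 6, 6 vs 2] → A does not strictly dominate C (column Y: 5 ≤ 6)
  B vs A: [2 vs 6, 1 vs 5, 1 vs 6] → B does not strictly dominate A (column X: 2 ≤ 6)
  B vs C: [2 vs 3, 1 vs 6, 1 vs 2] → B does not strictly dominate C (column X: 2 ≤ 3)
  C vs A: [3 vs 6, 6 vs 5, 2 vs 6] → C does not strictly dominate A (column X: 3 ≤ 6)
  C vs B: [3 vs 2, 6 vs 1, 2 vs 1] → C strictly dominates B
No single strategy strictly dominates all others → no strictly dominant strategy.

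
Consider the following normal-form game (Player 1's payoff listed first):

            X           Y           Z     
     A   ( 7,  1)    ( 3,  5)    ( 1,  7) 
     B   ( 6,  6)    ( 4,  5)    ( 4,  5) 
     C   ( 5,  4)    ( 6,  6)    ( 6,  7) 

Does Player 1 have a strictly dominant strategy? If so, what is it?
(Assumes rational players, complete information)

No strictly dominant strategy exists for Player 1

Work:
A strategy strictly dominates another if it gives a strictly higher payoff against every opponent action. Compare each pair of P1's strategies column-by-column:
  A vs B: [7 vs 6, 3 vs 4, 1 vs 4] → A does not strictly dominate B (column Y: 3 ≤ 4)
  A vs C: [7 vs 5, 3 vs 6, 1 vs 6] → A does not strictly dominate C (column Y: 3 ≤ 6)
  B vs A: [6 vs 7, 4 vs 3, 4 vs 1] → B does not strictly dominate A (column X: 6 ≤ 7)
  B vs C: [6 vs 5, 4 vs 6, 4 vs 6] → B does not strictly dominate C (column Y: 4 ≤ 6)
  C vs A: [5 vs 7, 6 vs 3, 6 vs 1] → C does not strictly dominate A (column X: 5 ≤ 7)
  C vs B: [5 vs 6, 6 vs 4, 6 vs 4] → C does not strictly dominate B (column X: 5 ≤ 6)
No single strategy strictly dominates all others → no strictly dominant strategy.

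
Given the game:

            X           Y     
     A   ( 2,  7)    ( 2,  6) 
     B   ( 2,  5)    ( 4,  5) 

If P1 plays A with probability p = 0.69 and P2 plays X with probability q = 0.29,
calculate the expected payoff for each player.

E[P1] = 2.4402, E[P2] = 5.8901

Work:
E[P1] = p·q·π₁(A,X) + p·(1-q)·π₁(A,Y) + (1-p)·q·π₁(B,X) + (1-p)·(1-q)·π₁(B,Y)
= 0.69·0.29·2 + 0.69·0.71·2 + 0.31·0.29·2 + 0.31·0.71·4
= 2.4402

E[P2] = 5.8901 (similar calculation)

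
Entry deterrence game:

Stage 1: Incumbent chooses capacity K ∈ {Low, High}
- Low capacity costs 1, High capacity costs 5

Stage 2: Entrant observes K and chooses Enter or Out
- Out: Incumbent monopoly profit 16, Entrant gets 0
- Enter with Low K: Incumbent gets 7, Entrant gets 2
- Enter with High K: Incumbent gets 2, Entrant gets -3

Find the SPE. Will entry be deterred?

SPE: (High, Enter|Low, Out|High); Entry deterred. Incumbent net profit = 11

Work:
After Low K: Entrant enters (2 > 0)
After High K: Entrant stays out (-3 < 0)
Incumbent: Low → 7−1=6, High → 16−5=11
Incumbent chooses High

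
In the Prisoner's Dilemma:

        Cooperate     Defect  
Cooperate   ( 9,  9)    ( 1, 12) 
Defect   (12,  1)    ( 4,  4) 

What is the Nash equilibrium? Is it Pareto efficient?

(Defect, Defect) is NE; not Pareto efficient

Work:
Defect dominates Cooperate for both players:
If P2 cooperates: Defect (12) > Cooperate (9)
If P2 defects: Defect (4) > Cooperate (1)
NE: (Defect, Defect) with payoff (4, 4)
But (Cooperate, Cooperate) = (9, 9) Pareto dominates (4, 4)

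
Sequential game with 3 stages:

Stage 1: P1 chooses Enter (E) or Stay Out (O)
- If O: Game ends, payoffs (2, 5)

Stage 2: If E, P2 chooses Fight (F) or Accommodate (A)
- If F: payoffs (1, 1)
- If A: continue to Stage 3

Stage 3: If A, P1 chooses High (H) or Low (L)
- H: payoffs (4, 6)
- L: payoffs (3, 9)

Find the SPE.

SPE: (E, A, H); Outcome (4, 6)

Work:
Stage 3: P1 chooses H (4 vs 3)
Stage 2: P2: F->1, A->6 (anticipating H). Choose A
Stage 1: P1: O->2, E->4 (anticipating A, H). Choose E
SPE path: E -> A -> H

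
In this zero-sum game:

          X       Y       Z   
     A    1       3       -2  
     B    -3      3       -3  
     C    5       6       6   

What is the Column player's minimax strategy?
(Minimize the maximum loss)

Column should play X, value = 5

Work:
Column player minimizes Row's maximum payoff:
Column X: max payoff to Row = 5
Column Y: max payoff to Row = 6
Column Z: max payoff to Row = 6
Minimum is 5, achieved by column X.
Minimax strategy: X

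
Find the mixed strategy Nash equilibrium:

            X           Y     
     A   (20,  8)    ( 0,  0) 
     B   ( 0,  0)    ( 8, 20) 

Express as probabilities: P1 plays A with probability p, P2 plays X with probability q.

p = 0.7143, q = 0.2857

Work:
Find probabilities that make opponent indifferent:
P2 chooses q to make P1 indifferent between A and B
P1 chooses p to make P2 indifferent between X and Y
Mixed NE: P1 plays (A: 0.7143, B: 0.2857), P2 plays (X: 0.2857, Y: 0.7143)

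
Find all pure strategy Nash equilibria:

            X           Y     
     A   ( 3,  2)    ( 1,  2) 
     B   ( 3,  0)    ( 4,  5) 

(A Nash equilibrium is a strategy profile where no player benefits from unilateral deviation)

Nash equilibrium: (A, X), (B, Y)

Work:
Best responses:
  P1 vs X: payoffs [3, 3] → best response A/B (payoff 3)
  P1 vs Y: payoffs [1, 4] → best response B (payoff 4)
  P2 vs A: payoffs [2, 2] → best response X/Y (payoff 2)
  P2 vs B: payoffs [0, 5] → best response Y (payoff 5)
Mutual best responses: (A,X), (B,Y) → Nash equilibria.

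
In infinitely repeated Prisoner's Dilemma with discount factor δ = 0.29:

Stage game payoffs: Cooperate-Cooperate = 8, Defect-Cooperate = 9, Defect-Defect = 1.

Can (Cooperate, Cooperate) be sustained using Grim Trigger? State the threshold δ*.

δ* = 0.125; since δ = 0.29 ≥ 0.125, cooperation can be sustained

Work:
For Grim Trigger:
Cooperate forever: 8/(1-δ)
Defect then punished: 9 + 1·δ/(1-δ)
Need: 8/(1-δ) ≥ 9 + 1·δ/(1-δ)
Solving: δ ≥ (T-R)/(T-P) = (9-8)/(9-1) = 0.125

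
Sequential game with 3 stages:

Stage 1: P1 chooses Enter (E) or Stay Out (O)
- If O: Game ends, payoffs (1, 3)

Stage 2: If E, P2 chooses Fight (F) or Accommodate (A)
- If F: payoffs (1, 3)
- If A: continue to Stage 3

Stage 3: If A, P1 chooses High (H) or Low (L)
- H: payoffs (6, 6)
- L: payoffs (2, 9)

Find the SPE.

SPE: (E, A, H); Outcome (6, 6)

Work:
Stage 3: P1 chooses H (6 vs 2)
Stage 2: P2: F->3, A->6 (anticipating H). Choose A
Stage 1: P1: O->1, E->6 (anticipating A, H). Choose E
SPE path: E -> A -> H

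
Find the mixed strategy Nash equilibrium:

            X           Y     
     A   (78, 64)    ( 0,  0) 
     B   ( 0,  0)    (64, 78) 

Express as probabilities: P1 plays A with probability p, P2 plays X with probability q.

p = 0.5493, q = 0.4507

Work:
Find probabilities that make opponent indifferent:
P2 chooses q to make P1 indifferent between A and B
P1 chooses p to make P2 indifferent between X and Y
Mixed NE: P1 plays (A: 0.5493, B: 0.4507), P2 plays (X: 0.4507, Y: 0.5493)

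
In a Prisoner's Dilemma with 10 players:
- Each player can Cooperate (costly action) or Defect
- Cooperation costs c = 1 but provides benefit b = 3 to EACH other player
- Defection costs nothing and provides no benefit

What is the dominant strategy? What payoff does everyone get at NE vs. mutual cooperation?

Dominant: Defect; NE payoff = 0; Coop payoff = 26

Work:
Defect dominates (saves cost c = 1, benefit to others is external)
NE: All defect → everyone gets 0
If all cooperate: each receives (9)×3 - 1 = 26
Social dilemma: 26 > 0 but NE gives 0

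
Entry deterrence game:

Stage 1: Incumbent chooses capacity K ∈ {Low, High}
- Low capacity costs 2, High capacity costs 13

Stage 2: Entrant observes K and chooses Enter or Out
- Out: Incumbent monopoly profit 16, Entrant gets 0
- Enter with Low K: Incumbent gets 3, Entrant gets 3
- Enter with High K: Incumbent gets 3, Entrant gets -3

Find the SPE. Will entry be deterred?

SPE: (High, Enter|Low, Out|High); Entry deterred. Incumbent net profit = 3

Work:
After Low K: Entrant enters (3 > 0)
After High K: Entrant stays out (-3 < 0)
Incumbent: Low → 3−2=1, High → 16−13=3
Incumbent chooses High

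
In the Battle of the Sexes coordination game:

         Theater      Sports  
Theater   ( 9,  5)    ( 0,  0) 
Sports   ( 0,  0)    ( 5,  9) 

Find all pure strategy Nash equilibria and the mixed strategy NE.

Pure NE: (Theater, Theater) and (Sports, Sports); Mixed NE: p = 0.6429, q = 0.3571

Work:
Check pure NE:
(Theater, Theater): (9, 5) - no unilateral deviation beneficial
(Sports, Sports): (5, 9) - no unilateral deviation beneficial
Mixed NE: P1 plays Theater with p = 0.6429, P2 plays Theater with q = 0.3571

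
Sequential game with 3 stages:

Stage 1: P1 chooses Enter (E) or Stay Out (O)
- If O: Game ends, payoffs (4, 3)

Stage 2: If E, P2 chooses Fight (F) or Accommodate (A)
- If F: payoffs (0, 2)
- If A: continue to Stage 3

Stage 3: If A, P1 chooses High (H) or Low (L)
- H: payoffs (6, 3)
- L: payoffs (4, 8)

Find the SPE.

SPE: (E, A, H); Outcome (6, 3)

Work:
Stage 3: P1 chooses H (6 vs 4)
Stage 2: P2: F->2, A->3 (anticipating H). Choose A
Stage 1: P1: O->4, E->6 (anticipating A, H). Choose E
SPE path: E -> A -> H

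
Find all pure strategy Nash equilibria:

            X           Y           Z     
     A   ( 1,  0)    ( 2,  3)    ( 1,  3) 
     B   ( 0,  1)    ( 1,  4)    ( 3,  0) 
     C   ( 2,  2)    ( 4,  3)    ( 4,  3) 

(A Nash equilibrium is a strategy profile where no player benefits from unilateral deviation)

Nash equilibrium: (C, Y), (C, Z)

Work:
Best responses:
  P1 vs X: payoffs [1, 0, 2] → best response C (payoff 2)
  P1 vs Y: payoffs [2, 1, 4] → best response C (payoff 4)
  P1 vs Z: payoffs [1, 3, 4] → best response C (payoff 4)
  P2 vs A: payoffs [0, 3, 3] → best response Y/Z (payoff 3)
  P2 vs B: payoffs [1, 4, 0] → best response Y (payoff 4)
  P2 vs C: payoffs [2, 3, 3] → best response Y/Z (payoff 3)
Mutual best responses: (C,Y), (C,Z) → Nash equilibria.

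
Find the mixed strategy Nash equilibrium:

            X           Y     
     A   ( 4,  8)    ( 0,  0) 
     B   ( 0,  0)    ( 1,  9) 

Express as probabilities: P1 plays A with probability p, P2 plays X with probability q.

p = 0.5294, q = 0.2

Work:
Find probabilities that make opponent indifferent:
P2 chooses q to make P1 indifferent between A and B
P1 chooses p to make P2 indifferent between X and Y
Mixed NE: P1 plays (A: 0.5294, B: 0.4706), P2 plays (X: 0.2, Y: 0.8)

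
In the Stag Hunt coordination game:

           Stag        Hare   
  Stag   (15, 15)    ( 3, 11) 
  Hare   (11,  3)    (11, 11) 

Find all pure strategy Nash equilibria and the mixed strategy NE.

Pure NE: (Stag, Stag) and (Hare, Hare); Mixed NE: p = 0.6667, q = 0.6667

Work:
Check pure NE:
(Stag, Stag): (15, 15) - no unilateral deviation beneficial
(Hare, Hare): (11, 11) - no unilateral deviation beneficial
Mixed NE: P1 plays Stag with p = 0.6667, P2 plays Stag with q = 0.6667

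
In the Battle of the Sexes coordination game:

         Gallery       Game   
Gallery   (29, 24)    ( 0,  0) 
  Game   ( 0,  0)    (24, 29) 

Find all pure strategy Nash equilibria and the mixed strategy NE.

Pure NE: (Gallery, Gallery) and (Game, Game); Mixed NE: p = 0.5472, q = 0.4528

Work:
Check pure NE:
(Gallery, Gallery): (29, 24) - no unilateral deviation beneficial
(Game, Game): (24, 29) - no unilateral deviation beneficial
Mixed NE: P1 plays Gallery with p = 0.5472, P2 plays Gallery with q = 0.4528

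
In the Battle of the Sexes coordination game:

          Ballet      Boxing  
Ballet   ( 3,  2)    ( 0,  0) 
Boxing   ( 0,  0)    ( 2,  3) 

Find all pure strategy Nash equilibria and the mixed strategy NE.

Pure NE: (Ballet, Ballet) and (Boxing, Boxing); Mixed NE: p = 0.6, q = 0.4

Work:
Check pure NE:
(Ballet, Ballet): (3, 2) - no unilateral deviation beneficial
(Boxing, Boxing): (2, 3) - no unilateral deviation beneficial
Mixed NE: P1 plays Ballet with p = 0.6, P2 plays Ballet with q = 0.4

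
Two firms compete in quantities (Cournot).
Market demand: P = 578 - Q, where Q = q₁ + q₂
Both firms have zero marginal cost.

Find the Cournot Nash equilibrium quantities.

q₁* = q₂* = 192.67; P* = 192.67

Work:
Profit: π_i = P·q_i = (a - q_i - q_j)·q_i
FOC: ∂π_i/∂q_i = a - 2q_i - q_j = 0
Reaction function: q_i = (578 - q_j)/2
Symmetry: q* = 578/3 = 192.67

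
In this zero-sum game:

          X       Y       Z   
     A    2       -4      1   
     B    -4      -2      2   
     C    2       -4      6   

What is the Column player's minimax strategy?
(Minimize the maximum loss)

Column should play Y, value = -2

Work:
Column player minimizes Row's maximum payoff:
Column X: max payoff to Row = 2
Column Y: max payoff to Row = -2
Column Z: max payoff to Row = 6
Minimum is -2, achieved by column Y.
Minimax strategy: Y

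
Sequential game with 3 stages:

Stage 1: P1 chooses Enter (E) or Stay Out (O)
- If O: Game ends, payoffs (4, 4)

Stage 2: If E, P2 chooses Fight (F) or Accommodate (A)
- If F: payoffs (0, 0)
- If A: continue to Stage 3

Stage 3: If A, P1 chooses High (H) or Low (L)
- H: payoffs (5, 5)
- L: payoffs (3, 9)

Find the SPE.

SPE: (E, A, H); Outcome (5, 5)

Work:
Stage 3: P1 chooses H (5 vs 3)
Stage 2: P2: F->0, A->5 (anticipating H). Choose A
Stage 1: P1: O->4, E->5 (anticipating A, H). Choose E
SPE path: E -> A -> H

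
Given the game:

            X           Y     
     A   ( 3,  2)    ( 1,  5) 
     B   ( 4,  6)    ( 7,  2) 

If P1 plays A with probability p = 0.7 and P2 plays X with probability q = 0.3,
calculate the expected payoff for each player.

E[P1] = 2.95, E[P2] = 3.83

Work:
E[P1] = p·q·π₁(A,X) + p·(1-q)·π₁(A,Y) + (1-p)·q·π₁(B,X) + (1-p)·(1-q)·π₁(B,Y)
= 0.7·0.3·3 + 0.7·0.7·1 + 0.3·0.3·4 + 0.3·0.7·7
= 2.95

E[P2] = 3.83 (similar calculation)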